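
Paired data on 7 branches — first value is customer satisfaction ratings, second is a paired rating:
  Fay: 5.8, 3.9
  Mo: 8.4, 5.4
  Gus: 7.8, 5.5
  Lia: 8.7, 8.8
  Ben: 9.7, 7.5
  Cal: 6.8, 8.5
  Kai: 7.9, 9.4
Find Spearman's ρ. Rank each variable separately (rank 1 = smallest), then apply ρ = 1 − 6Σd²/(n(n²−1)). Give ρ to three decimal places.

0.357

Ranks of variable 1: 1, 5, 3, 6, 7, 2, 4
Ranks of variable 2: 1, 2, 3, 6, 4, 5, 7
d = r₁ − r₂: 0, 3, 0, 0, 3, -3, -3
d²: 0, 9, 0, 0, 9, 9, 9; Σd² = 36
ρ = 1 − 6·36/(7·48) = 1 − 216/336 = 0.357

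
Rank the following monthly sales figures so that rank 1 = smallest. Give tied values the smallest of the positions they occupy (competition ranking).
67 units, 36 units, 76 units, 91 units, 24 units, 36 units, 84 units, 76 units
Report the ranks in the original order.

Sorted (ascending): 24, 36, 36, 67, 76, 76, 84, 91
The 2 values of 36 occupy positions 2–3 → each gets rank 2.
The 2 values of 76 occupy positions 5–6 → each gets rank 5.

4, 2, 5, 8, 1, 2, 7, 5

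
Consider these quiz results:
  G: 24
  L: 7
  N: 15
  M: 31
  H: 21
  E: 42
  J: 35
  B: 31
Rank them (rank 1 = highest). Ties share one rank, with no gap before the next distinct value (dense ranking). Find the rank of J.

Sorted (descending): 42, 35, 31, 31, 24, 21, 15, 7
The 2 values of 31 share dense rank 3.
Remaining distinct values take the next consecutive integers.
J has value 35 → rank 2.

2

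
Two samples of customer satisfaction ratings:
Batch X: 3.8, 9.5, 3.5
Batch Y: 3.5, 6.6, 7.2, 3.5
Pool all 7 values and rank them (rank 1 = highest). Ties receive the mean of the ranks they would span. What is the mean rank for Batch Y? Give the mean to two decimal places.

4.25

Sorted (descending): 9.5, 7.2, 6.6, 3.8, 3.5, 3.5, 3.5
The 3 values of 3.5 occupy positions 5–7 → average rank 6.
Batch Y values → pooled ranks: 3.5→6, 6.6→3, 7.2→2, 3.5→6
Mean rank = (6 + 3 + 2 + 6) / 4 = 4.25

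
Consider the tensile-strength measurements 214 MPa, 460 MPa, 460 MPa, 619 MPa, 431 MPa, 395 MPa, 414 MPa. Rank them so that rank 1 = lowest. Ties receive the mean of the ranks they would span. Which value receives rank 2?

395

Sorted (ascending): 214, 395, 414, 431, 460, 460, 619
The 2 values of 460 occupy positions 5–6 → average rank (5+6)/2 = 5.5.
Rank 2 → value 395.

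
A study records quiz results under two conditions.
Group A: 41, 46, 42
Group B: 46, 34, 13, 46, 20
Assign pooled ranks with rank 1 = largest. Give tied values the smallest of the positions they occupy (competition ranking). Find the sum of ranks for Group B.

23

Sorted (descending): 46, 46, 46, 42, 41, 34, 20, 13
The 3 values of 46 occupy positions 1–3 → each gets rank 1.
Group B values → pooled ranks: 46→1, 34→6, 13→8, 46→1, 20→7
Rank sum = 1 + 6 + 8 + 1 + 7 = 23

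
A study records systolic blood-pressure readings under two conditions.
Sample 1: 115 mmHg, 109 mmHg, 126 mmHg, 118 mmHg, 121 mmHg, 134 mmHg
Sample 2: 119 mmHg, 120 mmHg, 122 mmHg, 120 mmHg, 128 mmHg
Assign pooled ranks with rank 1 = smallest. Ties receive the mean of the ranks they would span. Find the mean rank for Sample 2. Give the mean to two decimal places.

6.60

Sorted (ascending): 109, 115, 118, 119, 120, 120, 121, 122, 126, 128, 134
The 2 values of 120 occupy positions 5–6 → average rank (5+6)/2 = 5.5.
Sample 2 values → pooled ranks: 119→4, 120→5.5, 122→8, 120→5.5, 128→10
Mean rank = (4 + 5.5 + 8 + 5.5 + 10) / 5 = 6.60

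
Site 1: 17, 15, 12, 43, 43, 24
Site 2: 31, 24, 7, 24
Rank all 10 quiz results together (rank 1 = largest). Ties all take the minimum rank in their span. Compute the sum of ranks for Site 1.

Sorted (descending): 43, 43, 31, 24, 24, 24, 17, 15, 12, 7
The 2 values of 43 occupy positions 1–2 → each gets rank 1.
The 3 values of 24 occupy positions 4–6 → each gets rank 4.
Site 1 values → pooled ranks: 17→7, 15→8, 12→9, 43→1, 43→1, 24→4
Rank sum = 7 + 8 + 9 + 1 + 1 + 4 = 30

30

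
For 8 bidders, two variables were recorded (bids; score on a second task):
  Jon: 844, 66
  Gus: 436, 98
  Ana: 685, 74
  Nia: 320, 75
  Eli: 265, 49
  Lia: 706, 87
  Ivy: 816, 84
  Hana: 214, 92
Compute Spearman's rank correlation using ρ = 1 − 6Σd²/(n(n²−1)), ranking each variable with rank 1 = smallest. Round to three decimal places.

-0.167

Ranks of variable 1: 8, 4, 5, 3, 2, 6, 7, 1
Ranks of variable 2: 2, 8, 3, 4, 1, 6, 5, 7
d = r₁ − r₂: 6, -4, 2, -1, 1, 0, 2, -6
d²: 36, 16, 4, 1, 1, 0, 4, 36; Σd² = 98
ρ = 1 − 6·98/(8·63) = 1 − 588/504 = -0.167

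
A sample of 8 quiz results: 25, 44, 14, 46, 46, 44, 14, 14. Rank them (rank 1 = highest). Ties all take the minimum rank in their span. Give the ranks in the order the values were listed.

Sorted (descending): 46, 46, 44, 44, 25, 14, 14, 14
The 2 values of 46 occupy positions 1–2 → each gets rank 1.
The 2 values of 44 occupy positions 3–4 → each gets rank 3.
The 3 values of 14 occupy positions 6–8 → each gets rank 6.

5, 3, 6, 1, 1, 3, 6, 6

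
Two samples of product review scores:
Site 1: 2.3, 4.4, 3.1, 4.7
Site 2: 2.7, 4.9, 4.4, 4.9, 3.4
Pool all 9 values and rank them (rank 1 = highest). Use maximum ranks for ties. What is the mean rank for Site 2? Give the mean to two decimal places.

Sorted (descending): 4.9, 4.9, 4.7, 4.4, 4.4, 3.4, 3.1, 2.7, 2.3
The 2 values of 4.9 occupy positions 1–2 → each gets rank 2.
The 2 values of 4.4 occupy positions 4–5 → each gets rank 5.
Site 2 values → pooled ranks: 2.7→8, 4.9→2, 4.4→5, 4.9→2, 3.4→6
Mean rank = (8 + 2 + 5 + 2 + 6) / 5 = 4.60

4.60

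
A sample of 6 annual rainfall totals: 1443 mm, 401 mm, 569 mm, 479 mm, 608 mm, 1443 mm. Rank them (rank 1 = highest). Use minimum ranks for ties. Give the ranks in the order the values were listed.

1, 6, 4, 5, 3, 1

Sorted (descending): 1443, 1443, 608, 569, 479, 401
The 2 values of 1443 occupy positions 1–2 → each gets rank 1.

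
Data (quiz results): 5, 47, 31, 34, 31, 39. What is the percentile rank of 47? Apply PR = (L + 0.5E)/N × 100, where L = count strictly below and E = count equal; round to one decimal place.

N = 6.
Strictly below 47: 5. Equal to 47: 1.
PR = (5 + 0.5·1)/6 × 100 = 91.7

91.7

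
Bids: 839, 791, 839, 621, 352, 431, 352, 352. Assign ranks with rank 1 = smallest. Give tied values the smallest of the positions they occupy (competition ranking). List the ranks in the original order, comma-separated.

7, 6, 7, 5, 1, 4, 1, 1

Sorted (ascending): 352, 352, 352, 431, 621, 791, 839, 839
The 3 values of 352 occupy positions 1–3 → each gets rank 1.
The 2 values of 839 occupy positions 7–8 → each gets rank 7.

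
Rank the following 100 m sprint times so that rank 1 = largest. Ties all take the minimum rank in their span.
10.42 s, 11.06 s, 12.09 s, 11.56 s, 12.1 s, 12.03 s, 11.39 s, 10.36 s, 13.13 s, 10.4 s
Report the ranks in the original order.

Sorted (descending): 13.13, 12.1, 12.09, 12.03, 11.56, 11.39, 11.06, 10.42, 10.4, 10.36
No ties — each value takes its position as its rank.

8, 7, 3, 5, 2, 4, 6, 10, 1, 9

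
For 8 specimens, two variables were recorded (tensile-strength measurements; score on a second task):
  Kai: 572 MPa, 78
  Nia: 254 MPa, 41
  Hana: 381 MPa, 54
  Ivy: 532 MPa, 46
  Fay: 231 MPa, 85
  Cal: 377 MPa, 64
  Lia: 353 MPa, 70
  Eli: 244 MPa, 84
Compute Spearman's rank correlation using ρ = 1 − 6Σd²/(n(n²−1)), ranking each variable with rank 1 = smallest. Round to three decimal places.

Ranks of variable 1: 8, 3, 6, 7, 1, 5, 4, 2
Ranks of variable 2: 6, 1, 3, 2, 8, 4, 5, 7
d = r₁ − r₂: 2, 2, 3, 5, -7, 1, -1, -5
d²: 4, 4, 9, 25, 49, 1, 1, 25; Σd² = 118
ρ = 1 − 6·118/(8·63) = 1 − 708/504 = -0.405

-0.405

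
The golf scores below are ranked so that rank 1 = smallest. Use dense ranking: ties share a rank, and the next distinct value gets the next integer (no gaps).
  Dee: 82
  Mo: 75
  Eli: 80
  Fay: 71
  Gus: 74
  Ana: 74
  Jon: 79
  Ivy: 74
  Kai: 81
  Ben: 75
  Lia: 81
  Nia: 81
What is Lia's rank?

Sorted (ascending): 71, 74, 74, 74, 75, 75, 79, 80, 81, 81, 81, 82
The 3 values of 74 share dense rank 2.
The 2 values of 75 share dense rank 3.
The 3 values of 81 share dense rank 6.
Remaining distinct values take the next consecutive integers.
Lia has value 81 → rank 6.

6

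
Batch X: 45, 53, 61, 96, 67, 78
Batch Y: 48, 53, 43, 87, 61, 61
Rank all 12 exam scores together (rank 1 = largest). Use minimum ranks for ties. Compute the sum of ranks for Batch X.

32

Sorted (descending): 96, 87, 78, 67, 61, 61, 61, 53, 53, 48, 45, 43
The 3 values of 61 occupy positions 5–7 → each gets rank 5.
The 2 values of 53 occupy positions 8–9 → each gets rank 8.
Batch X values → pooled ranks: 45→11, 53→8, 61→5, 96→1, 67→4, 78→3
Rank sum = 11 + 8 + 5 + 1 + 4 + 3 = 32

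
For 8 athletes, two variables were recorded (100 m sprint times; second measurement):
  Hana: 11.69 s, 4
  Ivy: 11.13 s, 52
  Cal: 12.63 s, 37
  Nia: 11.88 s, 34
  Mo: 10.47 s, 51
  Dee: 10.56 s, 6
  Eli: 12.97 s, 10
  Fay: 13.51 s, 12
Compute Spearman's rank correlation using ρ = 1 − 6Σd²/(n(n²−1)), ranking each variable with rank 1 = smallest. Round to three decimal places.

-0.214

Ranks of variable 1: 4, 3, 6, 5, 1, 2, 7, 8
Ranks of variable 2: 1, 8, 6, 5, 7, 2, 3, 4
d = r₁ − r₂: 3, -5, 0, 0, -6, 0, 4, 4
d²: 9, 25, 0, 0, 36, 0, 16, 16; Σd² = 102
ρ = 1 − 6·102/(8·63) = 1 − 612/504 = -0.214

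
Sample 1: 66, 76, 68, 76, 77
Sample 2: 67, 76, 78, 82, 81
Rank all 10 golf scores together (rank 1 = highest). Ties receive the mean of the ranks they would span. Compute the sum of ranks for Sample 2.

21

Sorted (descending): 82, 81, 78, 77, 76, 76, 76, 68, 67, 66
The 3 values of 76 occupy positions 5–7 → average rank 6.
Sample 2 values → pooled ranks: 67→9, 76→6, 78→3, 82→1, 81→2
Rank sum = 9 + 6 + 3 + 1 + 2 = 21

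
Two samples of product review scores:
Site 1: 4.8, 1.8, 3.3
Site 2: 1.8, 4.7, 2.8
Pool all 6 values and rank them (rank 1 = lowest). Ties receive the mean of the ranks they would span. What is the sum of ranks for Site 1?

Sorted (ascending): 1.8, 1.8, 2.8, 3.3, 4.7, 4.8
The 2 values of 1.8 occupy positions 1–2 → average rank (1+2)/2 = 1.5.
Site 1 values → pooled ranks: 4.8→6, 1.8→1.5, 3.3→4
Rank sum = 6 + 1.5 + 4 = 11.5

11.5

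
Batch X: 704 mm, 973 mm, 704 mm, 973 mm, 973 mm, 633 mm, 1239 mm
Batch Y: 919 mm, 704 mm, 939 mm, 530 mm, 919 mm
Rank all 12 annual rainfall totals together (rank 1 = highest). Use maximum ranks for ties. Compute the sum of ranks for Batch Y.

Sorted (descending): 1239, 973, 973, 973, 939, 919, 919, 704, 704, 704, 633, 530
The 3 values of 973 occupy positions 2–4 → each gets rank 4.
The 2 values of 919 occupy positions 6–7 → each gets rank 7.
The 3 values of 704 occupy positions 8–10 → each gets rank 10.
Batch Y values → pooled ranks: 919→7, 704→10, 939→5, 530→12, 919→7
Rank sum = 7 + 10 + 5 + 12 + 7 = 41

41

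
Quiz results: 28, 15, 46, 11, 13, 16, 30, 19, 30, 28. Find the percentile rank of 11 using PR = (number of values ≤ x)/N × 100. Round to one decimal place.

N = 10.
Strictly below 11: 0. Equal to 11: 1.
PR = 1/10 × 100 = 10.0

10.0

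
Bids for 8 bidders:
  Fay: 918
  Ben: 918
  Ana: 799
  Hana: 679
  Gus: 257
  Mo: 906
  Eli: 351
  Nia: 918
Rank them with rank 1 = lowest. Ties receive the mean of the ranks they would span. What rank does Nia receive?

Sorted (ascending): 257, 351, 679, 799, 906, 918, 918, 918
The 3 values of 918 occupy positions 6–8 → average rank 7.
Nia has value 918 → rank 7.

7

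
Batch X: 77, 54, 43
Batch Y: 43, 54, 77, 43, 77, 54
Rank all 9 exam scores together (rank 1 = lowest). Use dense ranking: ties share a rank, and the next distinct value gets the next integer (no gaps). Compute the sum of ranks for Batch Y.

Sorted (ascending): 43, 43, 43, 54, 54, 54, 77, 77, 77
The 3 values of 43 share dense rank 1.
The 3 values of 54 share dense rank 2.
The 3 values of 77 share dense rank 3.
Batch Y values → pooled ranks: 43→1, 54→2, 77→3, 43→1, 77→3, 54→2
Rank sum = 1 + 2 + 3 + 1 + 3 + 2 = 12

12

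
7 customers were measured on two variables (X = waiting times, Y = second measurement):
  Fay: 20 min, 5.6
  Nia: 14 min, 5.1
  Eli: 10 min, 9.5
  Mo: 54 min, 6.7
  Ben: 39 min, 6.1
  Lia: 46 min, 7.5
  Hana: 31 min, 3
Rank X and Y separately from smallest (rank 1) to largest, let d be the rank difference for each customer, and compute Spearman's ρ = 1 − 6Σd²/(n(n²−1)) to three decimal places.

0.107

Ranks of variable 1: 3, 2, 1, 7, 5, 6, 4
Ranks of variable 2: 3, 2, 7, 5, 4, 6, 1
d = r₁ − r₂: 0, 0, -6, 2, 1, 0, 3
d²: 0, 0, 36, 4, 1, 0, 9; Σd² = 50
ρ = 1 − 6·50/(7·48) = 1 − 300/336 = 0.107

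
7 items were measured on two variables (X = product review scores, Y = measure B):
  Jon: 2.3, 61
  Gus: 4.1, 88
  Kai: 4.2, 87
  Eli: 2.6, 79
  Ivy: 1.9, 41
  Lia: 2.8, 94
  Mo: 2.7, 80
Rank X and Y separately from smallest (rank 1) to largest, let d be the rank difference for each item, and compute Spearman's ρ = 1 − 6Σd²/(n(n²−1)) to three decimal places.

0.857

Ranks of variable 1: 2, 6, 7, 3, 1, 5, 4
Ranks of variable 2: 2, 6, 5, 3, 1, 7, 4
d = r₁ − r₂: 0, 0, 2, 0, 0, -2, 0
d²: 0, 0, 4, 0, 0, 4, 0; Σd² = 8
ρ = 1 − 6·8/(7·48) = 1 − 48/336 = 0.857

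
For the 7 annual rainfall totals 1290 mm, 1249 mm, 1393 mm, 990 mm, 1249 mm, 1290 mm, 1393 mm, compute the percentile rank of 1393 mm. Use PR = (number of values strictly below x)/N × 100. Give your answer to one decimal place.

N = 7.
Strictly below 1393: 5. Equal to 1393: 2.
PR = 5/7 × 100 = 71.4

71.4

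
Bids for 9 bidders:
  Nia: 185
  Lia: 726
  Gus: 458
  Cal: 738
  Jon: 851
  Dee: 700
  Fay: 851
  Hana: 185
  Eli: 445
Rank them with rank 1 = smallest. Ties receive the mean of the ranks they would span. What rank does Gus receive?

Sorted (ascending): 185, 185, 445, 458, 700, 726, 738, 851, 851
The 2 values of 185 occupy positions 1–2 → average rank (1+2)/2 = 1.5.
The 2 values of 851 occupy positions 8–9 → average rank (8+9)/2 = 8.5.
Gus has value 458 → rank 4.

4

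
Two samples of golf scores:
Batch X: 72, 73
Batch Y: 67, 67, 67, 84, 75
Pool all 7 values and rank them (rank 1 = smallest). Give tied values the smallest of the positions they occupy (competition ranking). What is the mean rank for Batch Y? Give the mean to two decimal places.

Sorted (ascending): 67, 67, 67, 72, 73, 75, 84
The 3 values of 67 occupy positions 1–3 → each gets rank 1.
Batch Y values → pooled ranks: 67→1, 67→1, 67→1, 84→7, 75→6
Mean rank = (1 + 1 + 1 + 7 + 6) / 5 = 3.20

3.20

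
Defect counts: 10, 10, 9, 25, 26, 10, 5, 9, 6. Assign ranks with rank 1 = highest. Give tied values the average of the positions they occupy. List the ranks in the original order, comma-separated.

4, 4, 6.5, 2, 1, 4, 9, 6.5, 8

Sorted (descending): 26, 25, 10, 10, 10, 9, 9, 6, 5
The 3 values of 10 occupy positions 3–5 → average rank 4.
The 2 values of 9 occupy positions 6–7 → average rank (6+7)/2 = 6.5.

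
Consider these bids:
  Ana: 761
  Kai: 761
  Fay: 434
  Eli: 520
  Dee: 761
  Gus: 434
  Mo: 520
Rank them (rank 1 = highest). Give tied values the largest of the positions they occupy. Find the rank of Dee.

Sorted (descending): 761, 761, 761, 520, 520, 434, 434
The 3 values of 761 occupy positions 1–3 → each gets rank 3.
The 2 values of 520 occupy positions 4–5 → each gets rank 5.
The 2 values of 434 occupy positions 6–7 → each gets rank 7.
Dee has value 761 → rank 3.

3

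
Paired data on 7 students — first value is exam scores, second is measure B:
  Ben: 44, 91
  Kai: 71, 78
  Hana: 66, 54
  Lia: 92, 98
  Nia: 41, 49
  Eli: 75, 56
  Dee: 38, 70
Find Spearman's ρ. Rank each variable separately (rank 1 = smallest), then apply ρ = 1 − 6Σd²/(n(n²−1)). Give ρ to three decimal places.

0.429

Ranks of variable 1: 3, 5, 4, 7, 2, 6, 1
Ranks of variable 2: 6, 5, 2, 7, 1, 3, 4
d = r₁ − r₂: -3, 0, 2, 0, 1, 3, -3
d²: 9, 0, 4, 0, 1, 9, 9; Σd² = 32
ρ = 1 − 6·32/(7·48) = 1 − 192/336 = 0.429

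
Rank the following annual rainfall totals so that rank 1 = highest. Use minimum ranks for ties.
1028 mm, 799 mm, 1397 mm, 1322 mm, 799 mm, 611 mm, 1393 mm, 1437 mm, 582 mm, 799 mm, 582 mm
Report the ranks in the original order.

5, 6, 2, 4, 6, 9, 3, 1, 10, 6, 10

Sorted (descending): 1437, 1397, 1393, 1322, 1028, 799, 799, 799, 611, 582, 582
The 3 values of 799 occupy positions 6–8 → each gets rank 6.
The 2 values of 582 occupy positions 10–11 → each gets rank 10.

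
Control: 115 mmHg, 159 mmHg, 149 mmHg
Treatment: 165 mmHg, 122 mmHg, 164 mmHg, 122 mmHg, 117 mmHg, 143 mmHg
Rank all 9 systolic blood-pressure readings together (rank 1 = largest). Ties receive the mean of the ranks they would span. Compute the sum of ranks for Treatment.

29

Sorted (descending): 165, 164, 159, 149, 143, 122, 122, 117, 115
The 2 values of 122 occupy positions 6–7 → average rank (6+7)/2 = 6.5.
Treatment values → pooled ranks: 165→1, 122→6.5, 164→2, 122→6.5, 117→8, 143→5
Rank sum = 1 + 6.5 + 2 + 6.5 + 8 + 5 = 29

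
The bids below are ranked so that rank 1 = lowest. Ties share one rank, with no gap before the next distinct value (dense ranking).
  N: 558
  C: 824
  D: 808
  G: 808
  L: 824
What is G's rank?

Sorted (ascending): 558, 808, 808, 824, 824
The 2 values of 808 share dense rank 2.
The 2 values of 824 share dense rank 3.
Remaining distinct values take the next consecutive integers.
G has value 808 → rank 2.

2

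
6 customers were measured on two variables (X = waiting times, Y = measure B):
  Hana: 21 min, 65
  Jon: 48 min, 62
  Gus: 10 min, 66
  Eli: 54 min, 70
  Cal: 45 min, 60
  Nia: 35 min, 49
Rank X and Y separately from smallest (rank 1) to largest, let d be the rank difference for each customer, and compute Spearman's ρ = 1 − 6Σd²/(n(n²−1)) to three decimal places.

0.086

Ranks of variable 1: 2, 5, 1, 6, 4, 3
Ranks of variable 2: 4, 3, 5, 6, 2, 1
d = r₁ − r₂: -2, 2, -4, 0, 2, 2
d²: 4, 4, 16, 0, 4, 4; Σd² = 32
ρ = 1 − 6·32/(6·35) = 1 − 192/210 = 0.086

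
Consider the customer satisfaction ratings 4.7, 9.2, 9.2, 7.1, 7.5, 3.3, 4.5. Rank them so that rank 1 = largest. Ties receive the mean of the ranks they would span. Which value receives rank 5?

4.7

Sorted (descending): 9.2, 9.2, 7.5, 7.1, 4.7, 4.5, 3.3
The 2 values of 9.2 occupy positions 1–2 → average rank (1+2)/2 = 1.5.
Rank 5 → value 4.7.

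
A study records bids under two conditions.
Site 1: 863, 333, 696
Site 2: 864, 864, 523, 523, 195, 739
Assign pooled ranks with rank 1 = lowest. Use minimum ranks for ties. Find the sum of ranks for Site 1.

14

Sorted (ascending): 195, 333, 523, 523, 696, 739, 863, 864, 864
The 2 values of 523 occupy positions 3–4 → each gets rank 3.
The 2 values of 864 occupy positions 8–9 → each gets rank 8.
Site 1 values → pooled ranks: 863→7, 333→2, 696→5
Rank sum = 7 + 2 + 5 = 14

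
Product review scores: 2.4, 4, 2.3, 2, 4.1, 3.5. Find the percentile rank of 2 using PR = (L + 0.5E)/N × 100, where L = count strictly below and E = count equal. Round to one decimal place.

N = 6.
Strictly below 2: 0. Equal to 2: 1.
PR = (0 + 0.5·1)/6 × 100 = 8.3

8.3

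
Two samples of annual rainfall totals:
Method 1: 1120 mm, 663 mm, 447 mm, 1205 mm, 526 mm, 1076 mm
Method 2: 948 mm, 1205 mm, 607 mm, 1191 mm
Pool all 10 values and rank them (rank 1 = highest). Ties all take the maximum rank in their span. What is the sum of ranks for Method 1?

Sorted (descending): 1205, 1205, 1191, 1120, 1076, 948, 663, 607, 526, 447
The 2 values of 1205 occupy positions 1–2 → each gets rank 2.
Method 1 values → pooled ranks: 1120→4, 663→7, 447→10, 1205→2, 526→9, 1076→5
Rank sum = 4 + 7 + 10 + 2 + 9 + 5 = 37

37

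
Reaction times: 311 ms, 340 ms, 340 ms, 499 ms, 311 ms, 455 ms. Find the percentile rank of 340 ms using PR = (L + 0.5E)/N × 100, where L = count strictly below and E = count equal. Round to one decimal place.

50.0

N = 6.
Strictly below 340: 2. Equal to 340: 2.
PR = (2 + 0.5·2)/6 × 100 = 50.0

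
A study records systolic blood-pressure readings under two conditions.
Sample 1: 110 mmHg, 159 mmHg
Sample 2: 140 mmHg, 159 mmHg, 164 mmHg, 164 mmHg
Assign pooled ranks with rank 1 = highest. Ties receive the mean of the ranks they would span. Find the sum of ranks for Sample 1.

9.5

Sorted (descending): 164, 164, 159, 159, 140, 110
The 2 values of 164 occupy positions 1–2 → average rank (1+2)/2 = 1.5.
The 2 values of 159 occupy positions 3–4 → average rank (3+4)/2 = 3.5.
Sample 1 values → pooled ranks: 110→6, 159→3.5
Rank sum = 6 + 3.5 = 9.5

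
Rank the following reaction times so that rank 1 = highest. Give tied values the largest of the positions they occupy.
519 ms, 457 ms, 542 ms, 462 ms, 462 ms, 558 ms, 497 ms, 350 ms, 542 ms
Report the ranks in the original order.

Sorted (descending): 558, 542, 542, 519, 497, 462, 462, 457, 350
The 2 values of 542 occupy positions 2–3 → each gets rank 3.
The 2 values of 462 occupy positions 6–7 → each gets rank 7.

4, 8, 3, 7, 7, 1, 5, 9, 3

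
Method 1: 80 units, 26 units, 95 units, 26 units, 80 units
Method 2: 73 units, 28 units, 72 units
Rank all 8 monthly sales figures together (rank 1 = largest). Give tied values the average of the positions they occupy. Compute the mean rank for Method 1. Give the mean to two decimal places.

4.20

Sorted (descending): 95, 80, 80, 73, 72, 28, 26, 26
The 2 values of 80 occupy positions 2–3 → average rank (2+3)/2 = 2.5.
The 2 values of 26 occupy positions 7–8 → average rank (7+8)/2 = 7.5.
Method 1 values → pooled ranks: 80→2.5, 26→7.5, 95→1, 26→7.5, 80→2.5
Mean rank = (2.5 + 7.5 + 1 + 7.5 + 2.5) / 5 = 4.20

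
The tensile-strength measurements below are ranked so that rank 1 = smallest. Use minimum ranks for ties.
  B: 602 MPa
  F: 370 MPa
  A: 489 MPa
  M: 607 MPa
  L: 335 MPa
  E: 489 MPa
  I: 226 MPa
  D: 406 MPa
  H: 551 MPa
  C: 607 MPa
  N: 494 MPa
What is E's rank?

5

Sorted (ascending): 226, 335, 370, 406, 489, 489, 494, 551, 602, 607, 607
The 2 values of 489 occupy positions 5–6 → each gets rank 5.
The 2 values of 607 occupy positions 10–11 → each gets rank 10.
E has value 489 MPa → rank 5.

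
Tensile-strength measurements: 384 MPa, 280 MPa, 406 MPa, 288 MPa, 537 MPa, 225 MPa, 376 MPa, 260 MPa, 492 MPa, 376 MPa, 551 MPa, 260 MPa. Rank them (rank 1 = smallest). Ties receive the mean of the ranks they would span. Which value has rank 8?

384

Sorted (ascending): 225, 260, 260, 280, 288, 376, 376, 384, 406, 492, 537, 551
The 2 values of 260 occupy positions 2–3 → average rank (2+3)/2 = 2.5.
The 2 values of 376 occupy positions 6–7 → average rank (6+7)/2 = 6.5.
Rank 8 → value 384.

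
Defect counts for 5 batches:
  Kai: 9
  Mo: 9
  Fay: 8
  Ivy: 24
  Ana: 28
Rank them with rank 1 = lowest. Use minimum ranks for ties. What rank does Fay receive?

1

Sorted (ascending): 8, 9, 9, 24, 28
The 2 values of 9 occupy positions 2–3 → each gets rank 2.
Fay has value 8 → rank 1.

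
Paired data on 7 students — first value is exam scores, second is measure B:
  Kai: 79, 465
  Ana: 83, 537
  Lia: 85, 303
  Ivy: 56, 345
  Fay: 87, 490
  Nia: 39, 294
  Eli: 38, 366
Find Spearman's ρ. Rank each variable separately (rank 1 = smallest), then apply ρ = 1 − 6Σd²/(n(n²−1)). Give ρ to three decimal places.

0.429

Ranks of variable 1: 4, 5, 6, 3, 7, 2, 1
Ranks of variable 2: 5, 7, 2, 3, 6, 1, 4
d = r₁ − r₂: -1, -2, 4, 0, 1, 1, -3
d²: 1, 4, 16, 0, 1, 1, 9; Σd² = 32
ρ = 1 − 6·32/(7·48) = 1 − 192/336 = 0.429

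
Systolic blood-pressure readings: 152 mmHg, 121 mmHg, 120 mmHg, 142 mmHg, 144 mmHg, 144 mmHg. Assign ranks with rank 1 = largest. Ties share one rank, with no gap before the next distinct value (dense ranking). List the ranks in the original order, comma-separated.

Sorted (descending): 152, 144, 144, 142, 121, 120
The 2 values of 144 share dense rank 2.
Remaining distinct values take the next consecutive integers.

1, 4, 5, 3, 2, 2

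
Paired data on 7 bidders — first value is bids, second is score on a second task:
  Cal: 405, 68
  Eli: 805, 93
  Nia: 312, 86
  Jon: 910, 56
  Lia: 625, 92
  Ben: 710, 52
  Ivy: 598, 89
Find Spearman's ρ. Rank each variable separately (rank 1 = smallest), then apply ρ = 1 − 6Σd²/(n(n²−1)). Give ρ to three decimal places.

Ranks of variable 1: 2, 6, 1, 7, 4, 5, 3
Ranks of variable 2: 3, 7, 4, 2, 6, 1, 5
d = r₁ − r₂: -1, -1, -3, 5, -2, 4, -2
d²: 1, 1, 9, 25, 4, 16, 4; Σd² = 60
ρ = 1 − 6·60/(7·48) = 1 − 360/336 = -0.071

-0.071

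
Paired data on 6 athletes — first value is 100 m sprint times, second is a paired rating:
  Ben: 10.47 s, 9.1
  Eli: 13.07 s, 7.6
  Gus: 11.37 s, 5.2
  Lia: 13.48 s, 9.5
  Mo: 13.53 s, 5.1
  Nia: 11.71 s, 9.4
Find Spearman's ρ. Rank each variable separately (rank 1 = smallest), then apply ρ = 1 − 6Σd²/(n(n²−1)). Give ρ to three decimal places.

Ranks of variable 1: 1, 4, 2, 5, 6, 3
Ranks of variable 2: 4, 3, 2, 6, 1, 5
d = r₁ − r₂: -3, 1, 0, -1, 5, -2
d²: 9, 1, 0, 1, 25, 4; Σd² = 40
ρ = 1 − 6·40/(6·35) = 1 − 240/210 = -0.143

-0.143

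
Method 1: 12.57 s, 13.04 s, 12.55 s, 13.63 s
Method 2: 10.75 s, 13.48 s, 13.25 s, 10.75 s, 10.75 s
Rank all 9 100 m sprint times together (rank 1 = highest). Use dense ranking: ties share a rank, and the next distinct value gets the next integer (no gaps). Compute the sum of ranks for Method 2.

Sorted (descending): 13.63, 13.48, 13.25, 13.04, 12.57, 12.55, 10.75, 10.75, 10.75
The 3 values of 10.75 share dense rank 7.
Remaining distinct values take the next consecutive integers.
Method 2 values → pooled ranks: 10.75→7, 13.48→2, 13.25→3, 10.75→7, 10.75→7
Rank sum = 7 + 2 + 3 + 7 + 7 = 26

26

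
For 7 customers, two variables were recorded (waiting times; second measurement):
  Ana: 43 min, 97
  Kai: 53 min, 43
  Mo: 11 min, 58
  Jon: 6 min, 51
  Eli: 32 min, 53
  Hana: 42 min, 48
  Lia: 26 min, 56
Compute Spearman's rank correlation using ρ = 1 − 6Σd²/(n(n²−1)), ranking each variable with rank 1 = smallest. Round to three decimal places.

Ranks of variable 1: 6, 7, 2, 1, 4, 5, 3
Ranks of variable 2: 7, 1, 6, 3, 4, 2, 5
d = r₁ − r₂: -1, 6, -4, -2, 0, 3, -2
d²: 1, 36, 16, 4, 0, 9, 4; Σd² = 70
ρ = 1 − 6·70/(7·48) = 1 − 420/336 = -0.250

-0.250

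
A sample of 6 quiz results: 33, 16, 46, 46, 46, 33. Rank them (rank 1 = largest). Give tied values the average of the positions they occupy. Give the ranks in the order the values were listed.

4.5, 6, 2, 2, 2, 4.5

Sorted (descending): 46, 46, 46, 33, 33, 16
The 3 values of 46 occupy positions 1–3 → average rank 2.
The 2 values of 33 occupy positions 4–5 → average rank (4+5)/2 = 4.5.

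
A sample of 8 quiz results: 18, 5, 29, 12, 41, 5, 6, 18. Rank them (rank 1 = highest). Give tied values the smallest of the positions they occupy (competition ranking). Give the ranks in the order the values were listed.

3, 7, 2, 5, 1, 7, 6, 3

Sorted (descending): 41, 29, 18, 18, 12, 6, 5, 5
The 2 values of 18 occupy positions 3–4 → each gets rank 3.
The 2 values of 5 occupy positions 7–8 → each gets rank 7.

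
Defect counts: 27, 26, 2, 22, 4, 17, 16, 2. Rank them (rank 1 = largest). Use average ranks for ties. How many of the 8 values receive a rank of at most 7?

Sorted (descending): 27, 26, 22, 17, 16, 4, 2, 2
The 2 values of 2 occupy positions 7–8 → average rank (7+8)/2 = 7.5.
Ranks ≤ 7: {1, 2, 3, 4, 5, 6} → 6 values.

6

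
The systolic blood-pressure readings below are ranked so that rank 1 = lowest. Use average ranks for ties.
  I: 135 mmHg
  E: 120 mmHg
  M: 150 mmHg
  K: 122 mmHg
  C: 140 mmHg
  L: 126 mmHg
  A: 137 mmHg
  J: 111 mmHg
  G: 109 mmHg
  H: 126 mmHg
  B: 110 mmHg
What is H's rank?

Sorted (ascending): 109, 110, 111, 120, 122, 126, 126, 135, 137, 140, 150
The 2 values of 126 occupy positions 6–7 → average rank (6+7)/2 = 6.5.
H has value 126 mmHg → rank 6.5.

6.5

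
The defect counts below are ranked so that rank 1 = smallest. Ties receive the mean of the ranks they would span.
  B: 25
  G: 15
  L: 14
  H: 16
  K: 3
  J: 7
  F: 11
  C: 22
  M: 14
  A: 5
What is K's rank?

1

Sorted (ascending): 3, 5, 7, 11, 14, 14, 15, 16, 22, 25
The 2 values of 14 occupy positions 5–6 → average rank (5+6)/2 = 5.5.
K has value 3 → rank 1.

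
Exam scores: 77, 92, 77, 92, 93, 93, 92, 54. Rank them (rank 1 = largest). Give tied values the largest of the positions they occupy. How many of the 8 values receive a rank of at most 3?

2

Sorted (descending): 93, 93, 92, 92, 92, 77, 77, 54
The 2 values of 93 occupy positions 1–2 → each gets rank 2.
The 3 values of 92 occupy positions 3–5 → each gets rank 5.
The 2 values of 77 occupy positions 6–7 → each gets rank 7.
Ranks ≤ 3: {2, 2} → 2 values.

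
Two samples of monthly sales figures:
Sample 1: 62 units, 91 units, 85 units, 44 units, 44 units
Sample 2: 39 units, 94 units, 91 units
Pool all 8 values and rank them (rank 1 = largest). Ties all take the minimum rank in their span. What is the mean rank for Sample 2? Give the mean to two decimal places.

Sorted (descending): 94, 91, 91, 85, 62, 44, 44, 39
The 2 values of 91 occupy positions 2–3 → each gets rank 2.
The 2 values of 44 occupy positions 6–7 → each gets rank 6.
Sample 2 values → pooled ranks: 39→8, 94→1, 91→2
Mean rank = (8 + 1 + 2) / 3 = 3.67

3.67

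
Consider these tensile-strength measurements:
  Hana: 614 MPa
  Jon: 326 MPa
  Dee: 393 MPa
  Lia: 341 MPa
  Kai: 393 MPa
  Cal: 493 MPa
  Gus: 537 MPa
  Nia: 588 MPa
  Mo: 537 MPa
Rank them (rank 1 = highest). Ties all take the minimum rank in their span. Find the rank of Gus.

3

Sorted (descending): 614, 588, 537, 537, 493, 393, 393, 341, 326
The 2 values of 537 occupy positions 3–4 → each gets rank 3.
The 2 values of 393 occupy positions 6–7 → each gets rank 6.
Gus has value 537 MPa → rank 3.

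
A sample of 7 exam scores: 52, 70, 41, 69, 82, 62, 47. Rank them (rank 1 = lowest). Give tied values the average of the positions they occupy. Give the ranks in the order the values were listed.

3, 6, 1, 5, 7, 4, 2

Sorted (ascending): 41, 47, 52, 62, 69, 70, 82
No ties — each value takes its position as its rank.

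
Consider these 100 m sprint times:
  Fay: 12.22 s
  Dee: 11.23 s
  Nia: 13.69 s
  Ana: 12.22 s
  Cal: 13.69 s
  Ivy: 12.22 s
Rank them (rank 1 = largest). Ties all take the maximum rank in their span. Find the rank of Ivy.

Sorted (descending): 13.69, 13.69, 12.22, 12.22, 12.22, 11.23
The 2 values of 13.69 occupy positions 1–2 → each gets rank 2.
The 3 values of 12.22 occupy positions 3–5 → each gets rank 5.
Ivy has value 12.22 s → rank 5.

5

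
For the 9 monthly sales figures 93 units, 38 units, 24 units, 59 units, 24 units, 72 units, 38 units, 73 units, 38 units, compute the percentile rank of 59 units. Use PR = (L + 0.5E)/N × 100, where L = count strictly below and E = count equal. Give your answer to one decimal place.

61.1

N = 9.
Strictly below 59: 5. Equal to 59: 1.
PR = (5 + 0.5·1)/9 × 100 = 61.1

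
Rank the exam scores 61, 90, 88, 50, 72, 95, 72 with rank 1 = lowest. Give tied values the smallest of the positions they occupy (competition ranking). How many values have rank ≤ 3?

4

Sorted (ascending): 50, 61, 72, 72, 88, 90, 95
The 2 values of 72 occupy positions 3–4 → each gets rank 3.
Ranks ≤ 3: {1, 2, 3, 3} → 4 values.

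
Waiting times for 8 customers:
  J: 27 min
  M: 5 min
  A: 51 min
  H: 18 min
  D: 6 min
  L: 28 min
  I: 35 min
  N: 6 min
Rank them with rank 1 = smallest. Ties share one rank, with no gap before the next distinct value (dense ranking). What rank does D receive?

2

Sorted (ascending): 5, 6, 6, 18, 27, 28, 35, 51
The 2 values of 6 share dense rank 2.
Remaining distinct values take the next consecutive integers.
D has value 6 min → rank 2.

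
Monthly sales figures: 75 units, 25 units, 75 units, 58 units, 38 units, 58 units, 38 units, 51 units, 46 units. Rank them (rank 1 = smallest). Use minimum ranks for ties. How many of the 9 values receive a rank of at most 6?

Sorted (ascending): 25, 38, 38, 46, 51, 58, 58, 75, 75
The 2 values of 38 occupy positions 2–3 → each gets rank 2.
The 2 values of 58 occupy positions 6–7 → each gets rank 6.
The 2 values of 75 occupy positions 8–9 → each gets rank 8.
Ranks ≤ 6: {1, 2, 2, 4, 5, 6, 6} → 7 values.

7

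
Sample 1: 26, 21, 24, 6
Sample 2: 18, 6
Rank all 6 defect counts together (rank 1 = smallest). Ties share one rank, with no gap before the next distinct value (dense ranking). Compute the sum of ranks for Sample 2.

3

Sorted (ascending): 6, 6, 18, 21, 24, 26
The 2 values of 6 share dense rank 1.
Remaining distinct values take the next consecutive integers.
Sample 2 values → pooled ranks: 18→2, 6→1
Rank sum = 2 + 1 = 3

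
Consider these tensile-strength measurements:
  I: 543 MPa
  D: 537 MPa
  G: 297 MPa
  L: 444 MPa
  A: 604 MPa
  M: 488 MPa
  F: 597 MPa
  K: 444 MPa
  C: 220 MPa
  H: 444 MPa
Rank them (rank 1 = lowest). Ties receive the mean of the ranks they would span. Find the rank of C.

1

Sorted (ascending): 220, 297, 444, 444, 444, 488, 537, 543, 597, 604
The 3 values of 444 occupy positions 3–5 → average rank 4.
C has value 220 MPa → rank 1.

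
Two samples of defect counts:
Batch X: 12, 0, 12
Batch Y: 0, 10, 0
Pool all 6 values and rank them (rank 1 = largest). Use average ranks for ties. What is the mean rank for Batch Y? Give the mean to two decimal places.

4.33

Sorted (descending): 12, 12, 10, 0, 0, 0
The 2 values of 12 occupy positions 1–2 → average rank (1+2)/2 = 1.5.
The 3 values of 0 occupy positions 4–6 → average rank 5.
Batch Y values → pooled ranks: 0→5, 10→3, 0→5
Mean rank = (5 + 3 + 5) / 3 = 4.33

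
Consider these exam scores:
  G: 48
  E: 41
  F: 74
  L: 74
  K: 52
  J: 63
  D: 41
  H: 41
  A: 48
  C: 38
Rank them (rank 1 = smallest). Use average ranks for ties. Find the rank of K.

Sorted (ascending): 38, 41, 41, 41, 48, 48, 52, 63, 74, 74
The 3 values of 41 occupy positions 2–4 → average rank 3.
The 2 values of 48 occupy positions 5–6 → average rank (5+6)/2 = 5.5.
The 2 values of 74 occupy positions 9–10 → average rank (9+10)/2 = 9.5.
K has value 52 → rank 7.

7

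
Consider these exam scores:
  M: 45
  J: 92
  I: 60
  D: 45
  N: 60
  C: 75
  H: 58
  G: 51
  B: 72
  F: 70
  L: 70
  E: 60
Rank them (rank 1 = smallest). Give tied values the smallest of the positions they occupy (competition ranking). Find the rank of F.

Sorted (ascending): 45, 45, 51, 58, 60, 60, 60, 70, 70, 72, 75, 92
The 2 values of 45 occupy positions 1–2 → each gets rank 1.
The 3 values of 60 occupy positions 5–7 → each gets rank 5.
The 2 values of 70 occupy positions 8–9 → each gets rank 8.
F has value 70 → rank 8.

8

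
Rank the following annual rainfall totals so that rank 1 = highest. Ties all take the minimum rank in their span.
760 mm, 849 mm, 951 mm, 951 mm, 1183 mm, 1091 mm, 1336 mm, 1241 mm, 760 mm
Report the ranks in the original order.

8, 7, 5, 5, 3, 4, 1, 2, 8

Sorted (descending): 1336, 1241, 1183, 1091, 951, 951, 849, 760, 760
The 2 values of 951 occupy positions 5–6 → each gets rank 5.
The 2 values of 760 occupy positions 8–9 → each gets rank 8.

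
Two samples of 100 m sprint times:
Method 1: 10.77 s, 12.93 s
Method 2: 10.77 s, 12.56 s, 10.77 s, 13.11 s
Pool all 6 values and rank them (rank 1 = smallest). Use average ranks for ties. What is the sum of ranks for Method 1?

7

Sorted (ascending): 10.77, 10.77, 10.77, 12.56, 12.93, 13.11
The 3 values of 10.77 occupy positions 1–3 → average rank 2.
Method 1 values → pooled ranks: 10.77→2, 12.93→5
Rank sum = 2 + 5 = 7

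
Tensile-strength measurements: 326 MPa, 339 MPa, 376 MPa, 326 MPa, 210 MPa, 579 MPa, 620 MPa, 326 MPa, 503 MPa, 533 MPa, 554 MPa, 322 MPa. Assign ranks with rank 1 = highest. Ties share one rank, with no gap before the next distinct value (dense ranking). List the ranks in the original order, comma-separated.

Sorted (descending): 620, 579, 554, 533, 503, 376, 339, 326, 326, 326, 322, 210
The 3 values of 326 share dense rank 8.
Remaining distinct values take the next consecutive integers.

8, 7, 6, 8, 10, 2, 1, 8, 5, 4, 3, 9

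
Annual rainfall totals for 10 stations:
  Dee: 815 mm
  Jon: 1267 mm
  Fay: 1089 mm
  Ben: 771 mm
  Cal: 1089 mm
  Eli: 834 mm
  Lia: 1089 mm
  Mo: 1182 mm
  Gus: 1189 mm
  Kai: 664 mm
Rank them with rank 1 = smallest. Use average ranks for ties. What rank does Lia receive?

Sorted (ascending): 664, 771, 815, 834, 1089, 1089, 1089, 1182, 1189, 1267
The 3 values of 1089 occupy positions 5–7 → average rank 6.
Lia has value 1089 mm → rank 6.

6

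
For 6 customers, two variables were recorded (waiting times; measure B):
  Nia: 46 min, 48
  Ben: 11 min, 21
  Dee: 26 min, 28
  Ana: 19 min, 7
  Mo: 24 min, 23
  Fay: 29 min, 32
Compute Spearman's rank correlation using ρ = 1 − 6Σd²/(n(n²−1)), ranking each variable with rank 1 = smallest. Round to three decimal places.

0.943

Ranks of variable 1: 6, 1, 4, 2, 3, 5
Ranks of variable 2: 6, 2, 4, 1, 3, 5
d = r₁ − r₂: 0, -1, 0, 1, 0, 0
d²: 0, 1, 0, 1, 0, 0; Σd² = 2
ρ = 1 − 6·2/(6·35) = 1 − 12/210 = 0.943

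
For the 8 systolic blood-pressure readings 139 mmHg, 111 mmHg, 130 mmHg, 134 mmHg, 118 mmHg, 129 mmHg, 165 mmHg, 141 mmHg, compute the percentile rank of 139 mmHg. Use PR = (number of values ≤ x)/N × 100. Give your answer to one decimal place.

75.0

N = 8.
Strictly below 139: 5. Equal to 139: 1.
PR = 6/8 × 100 = 75.0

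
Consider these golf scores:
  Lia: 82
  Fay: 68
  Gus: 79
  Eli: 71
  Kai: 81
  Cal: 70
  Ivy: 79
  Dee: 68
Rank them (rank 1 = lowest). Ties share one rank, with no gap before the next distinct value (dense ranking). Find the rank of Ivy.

Sorted (ascending): 68, 68, 70, 71, 79, 79, 81, 82
The 2 values of 68 share dense rank 1.
The 2 values of 79 share dense rank 4.
Remaining distinct values take the next consecutive integers.
Ivy has value 79 → rank 4.

4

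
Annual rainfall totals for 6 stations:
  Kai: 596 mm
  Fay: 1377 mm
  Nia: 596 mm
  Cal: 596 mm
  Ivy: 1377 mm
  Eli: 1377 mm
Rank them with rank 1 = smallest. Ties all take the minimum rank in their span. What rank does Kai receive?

1

Sorted (ascending): 596, 596, 596, 1377, 1377, 1377
The 3 values of 596 occupy positions 1–3 → each gets rank 1.
The 3 values of 1377 occupy positions 4–6 → each gets rank 4.
Kai has value 596 mm → rank 1.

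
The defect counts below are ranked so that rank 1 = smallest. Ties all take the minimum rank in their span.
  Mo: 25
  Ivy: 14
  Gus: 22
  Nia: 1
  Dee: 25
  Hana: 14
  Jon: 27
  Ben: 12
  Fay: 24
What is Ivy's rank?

Sorted (ascending): 1, 12, 14, 14, 22, 24, 25, 25, 27
The 2 values of 14 occupy positions 3–4 → each gets rank 3.
The 2 values of 25 occupy positions 7–8 → each gets rank 7.
Ivy has value 14 → rank 3.

3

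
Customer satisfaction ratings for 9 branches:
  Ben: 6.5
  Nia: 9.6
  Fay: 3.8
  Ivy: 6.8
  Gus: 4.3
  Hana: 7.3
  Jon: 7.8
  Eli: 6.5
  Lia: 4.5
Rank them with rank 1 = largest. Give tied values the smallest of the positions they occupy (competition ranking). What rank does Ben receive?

Sorted (descending): 9.6, 7.8, 7.3, 6.8, 6.5, 6.5, 4.5, 4.3, 3.8
The 2 values of 6.5 occupy positions 5–6 → each gets rank 5.
Ben has value 6.5 → rank 5.

5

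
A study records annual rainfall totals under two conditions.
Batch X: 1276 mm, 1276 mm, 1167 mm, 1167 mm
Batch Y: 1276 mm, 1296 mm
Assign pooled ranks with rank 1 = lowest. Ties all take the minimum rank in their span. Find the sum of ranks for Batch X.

8

Sorted (ascending): 1167, 1167, 1276, 1276, 1276, 1296
The 2 values of 1167 occupy positions 1–2 → each gets rank 1.
The 3 values of 1276 occupy positions 3–5 → each gets rank 3.
Batch X values → pooled ranks: 1276→3, 1276→3, 1167→1, 1167→1
Rank sum = 3 + 3 + 1 + 1 = 8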